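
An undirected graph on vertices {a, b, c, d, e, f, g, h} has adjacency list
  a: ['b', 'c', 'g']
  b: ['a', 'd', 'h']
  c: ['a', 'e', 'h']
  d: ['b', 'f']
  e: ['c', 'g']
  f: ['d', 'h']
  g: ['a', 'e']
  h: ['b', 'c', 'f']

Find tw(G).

A width-2 tree decomposition is:
Bags: B1 = {a, e, g}  B2 = {a, c, e}  B3 = {a, b, c}  B4 = {b, c, h}  B5 = {b, d, h}  B6 = {d, f, h}
Tree: B1–B2, B2–B3, B3–B4, B4–B5, B5–B6
The largest bag has 3 vertices, giving width 2; this decomposition certifies tw(G) ≤ 2. For the lower bound, G contains the cycle g–e–c–a–g, so G is not a forest; only forests have treewidth ≤ 1, hence tw(G) ≥ 2. The upper and lower bounds meet at 2, so that is the treewidth.

2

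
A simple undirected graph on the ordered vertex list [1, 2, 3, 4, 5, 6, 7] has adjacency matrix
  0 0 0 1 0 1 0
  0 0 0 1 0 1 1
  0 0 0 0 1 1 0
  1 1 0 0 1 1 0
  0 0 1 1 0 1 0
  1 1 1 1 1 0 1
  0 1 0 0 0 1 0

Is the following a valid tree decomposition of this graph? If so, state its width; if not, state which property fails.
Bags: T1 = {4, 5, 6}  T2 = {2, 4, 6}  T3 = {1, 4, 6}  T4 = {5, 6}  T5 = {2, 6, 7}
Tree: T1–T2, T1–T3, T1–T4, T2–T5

No — vertex 3 appears in no bag.

A tree decomposition must satisfy three properties: every vertex lies in some bag; for every edge, both endpoints lie together in some bag; and for every vertex, the bags containing it form a connected subtree. Here vertex 3 appears in no bag, so the decomposition is invalid.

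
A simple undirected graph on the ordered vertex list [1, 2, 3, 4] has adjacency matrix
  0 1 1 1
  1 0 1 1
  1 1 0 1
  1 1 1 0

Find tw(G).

3

A width-3 tree decomposition is:
Bags: B1 = {1, 2, 3, 4}
Tree: (single bag)
A single bag containing all 4 vertices is trivially a valid decomposition of width 3. For the lower bound, the 4 vertices {1, 2, 3, 4} are pairwise adjacent, and any tree decomposition puts a clique entirely inside one bag — forcing width ≥ 3. The upper and lower bounds meet at 3, so that is the treewidth.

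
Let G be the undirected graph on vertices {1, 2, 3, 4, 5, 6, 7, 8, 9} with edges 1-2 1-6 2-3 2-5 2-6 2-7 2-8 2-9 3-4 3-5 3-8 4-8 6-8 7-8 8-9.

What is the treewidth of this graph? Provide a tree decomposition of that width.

Treewidth 2.
One such decomposition:
Bags: B1 = {2, 3, 5}  B2 = {2, 3, 8}  B3 = {2, 6, 8}  B4 = {3, 4, 8}  B5 = {2, 8, 9}  B6 = {1, 2, 6}  B7 = {2, 7, 8}
Tree: B1–B2, B2–B3, B2–B4, B3–B5, B3–B6, B3–B7

Every bag has size at most 3, so the width is 3 − 1 = 2 and tw(G) ≤ 2. On the other hand G contains the 3-clique {2, 8, 9}. A clique must lie in a single bag of any decomposition, so no decomposition can have width below 2. Combining the bounds, tw(G) = 2.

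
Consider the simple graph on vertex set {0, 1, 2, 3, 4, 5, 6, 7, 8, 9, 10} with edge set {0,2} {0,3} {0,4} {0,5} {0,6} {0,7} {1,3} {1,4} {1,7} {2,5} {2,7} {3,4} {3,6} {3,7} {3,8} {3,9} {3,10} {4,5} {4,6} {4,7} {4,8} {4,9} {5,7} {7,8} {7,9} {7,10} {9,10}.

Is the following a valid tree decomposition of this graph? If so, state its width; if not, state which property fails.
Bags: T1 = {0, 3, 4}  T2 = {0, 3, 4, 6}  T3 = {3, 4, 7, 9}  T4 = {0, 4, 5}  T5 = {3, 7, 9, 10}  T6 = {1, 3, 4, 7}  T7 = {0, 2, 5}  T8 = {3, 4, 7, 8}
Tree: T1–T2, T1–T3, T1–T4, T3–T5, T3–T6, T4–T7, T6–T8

A tree decomposition must satisfy three properties: every vertex lies in some bag; for every edge, both endpoints lie together in some bag; and for every vertex, the bags containing it form a connected subtree. Here edge (7,0) lies in no bag, so the decomposition is invalid.

No — edge (7,0) lies in no bag.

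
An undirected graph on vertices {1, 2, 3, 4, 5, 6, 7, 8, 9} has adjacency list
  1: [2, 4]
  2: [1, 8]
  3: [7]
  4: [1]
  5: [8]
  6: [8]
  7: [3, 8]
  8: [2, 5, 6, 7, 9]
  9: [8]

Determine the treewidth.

1

A width-1 tree decomposition is:
Bags: B1 = {2, 8}  B2 = {8, 9}  B3 = {7, 8}  B4 = {1, 2}  B5 = {1, 4}  B6 = {5, 8}  B7 = {6, 8}  B8 = {3, 7}
Tree: B1–B2, B2–B3, B1–B4, B4–B5, B2–B6, B3–B7, B3–B8
Every bag has size at most 2, so the width is 2 − 1 = 1 and tw(G) ≤ 1. Any graph with an edge has treewidth ≥ 1, and G has the edge 8–2. Therefore the treewidth is 1.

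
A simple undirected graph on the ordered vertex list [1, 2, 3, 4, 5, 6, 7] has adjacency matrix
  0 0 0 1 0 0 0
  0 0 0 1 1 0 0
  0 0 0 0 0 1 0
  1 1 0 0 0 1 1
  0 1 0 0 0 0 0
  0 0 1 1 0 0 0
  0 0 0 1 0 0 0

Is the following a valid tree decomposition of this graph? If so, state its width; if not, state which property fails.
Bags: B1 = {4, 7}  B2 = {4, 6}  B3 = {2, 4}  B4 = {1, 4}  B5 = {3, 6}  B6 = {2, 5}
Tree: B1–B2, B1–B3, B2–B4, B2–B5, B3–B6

Yes; width 1.

Checking the three conditions: (i) the bags cover all of {1, 2, 3, 4, 5, 6, 7}; (ii) for each edge, some bag contains both endpoints; (iii) the bags containing any fixed vertex form a subtree. All hold, so the decomposition is valid with width 2 − 1 = 1.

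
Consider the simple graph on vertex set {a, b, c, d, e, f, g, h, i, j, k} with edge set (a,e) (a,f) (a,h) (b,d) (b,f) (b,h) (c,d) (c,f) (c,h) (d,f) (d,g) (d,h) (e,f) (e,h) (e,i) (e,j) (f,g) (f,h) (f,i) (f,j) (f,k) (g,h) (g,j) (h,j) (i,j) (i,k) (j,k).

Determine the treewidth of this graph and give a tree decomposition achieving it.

Each bag holds 4 vertices, so the decomposition has width 3, which upper-bounds the treewidth. Conversely, {d, f, g, h} is a clique of size 4, and the vertices of any clique must share a bag in every tree decomposition; so some bag has ≥ 4 vertices and tw(G) ≥ 3. Combining the bounds, tw(G) = 3.

Treewidth 3.
One such decomposition:
Bags: B1 = {f, g, h, j}  B2 = {e, f, h, j}  B3 = {e, f, i, j}  B4 = {d, f, g, h}  B5 = {a, e, f, h}  B6 = {f, i, j, k}  B7 = {c, d, f, h}  B8 = {b, d, f, h}
Tree: B1–B2, B2–B3, B1–B4, B2–B5, B3–B6, B4–B7, B7–B8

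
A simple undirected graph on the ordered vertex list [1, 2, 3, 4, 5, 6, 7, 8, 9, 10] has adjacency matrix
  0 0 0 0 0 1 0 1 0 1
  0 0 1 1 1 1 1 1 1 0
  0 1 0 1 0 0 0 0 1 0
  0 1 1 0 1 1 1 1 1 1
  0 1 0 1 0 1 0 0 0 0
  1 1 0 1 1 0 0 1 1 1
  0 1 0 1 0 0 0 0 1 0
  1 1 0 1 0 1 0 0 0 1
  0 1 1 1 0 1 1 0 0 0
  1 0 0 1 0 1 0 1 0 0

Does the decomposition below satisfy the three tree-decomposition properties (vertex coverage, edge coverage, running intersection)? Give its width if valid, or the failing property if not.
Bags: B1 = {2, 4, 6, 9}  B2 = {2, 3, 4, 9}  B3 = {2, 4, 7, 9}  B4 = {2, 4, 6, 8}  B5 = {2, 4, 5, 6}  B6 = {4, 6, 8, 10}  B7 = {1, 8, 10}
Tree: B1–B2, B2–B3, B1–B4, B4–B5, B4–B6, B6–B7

A tree decomposition must satisfy three properties: every vertex lies in some bag; for every edge, both endpoints lie together in some bag; and for every vertex, the bags containing it form a connected subtree. Here edge (6,1) lies in no bag, so the decomposition is invalid.

No — edge (6,1) lies in no bag.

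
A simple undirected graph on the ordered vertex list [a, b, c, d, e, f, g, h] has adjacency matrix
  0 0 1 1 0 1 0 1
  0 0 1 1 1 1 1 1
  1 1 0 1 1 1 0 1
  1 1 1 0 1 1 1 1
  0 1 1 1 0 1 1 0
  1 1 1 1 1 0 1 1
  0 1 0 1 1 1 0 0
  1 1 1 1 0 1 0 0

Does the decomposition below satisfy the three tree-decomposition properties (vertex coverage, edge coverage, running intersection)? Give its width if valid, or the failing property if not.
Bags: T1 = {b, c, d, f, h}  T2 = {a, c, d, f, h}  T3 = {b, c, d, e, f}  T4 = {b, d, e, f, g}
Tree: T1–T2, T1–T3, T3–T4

Yes; width 4.

Every vertex of G appears in some bag (union = {a, b, c, d, e, f, g, h}); every edge is covered by a bag; and for each vertex v the set of bags containing v is connected in the bag tree. The decomposition is therefore valid. The largest bag has 5 vertices, so the width is 4.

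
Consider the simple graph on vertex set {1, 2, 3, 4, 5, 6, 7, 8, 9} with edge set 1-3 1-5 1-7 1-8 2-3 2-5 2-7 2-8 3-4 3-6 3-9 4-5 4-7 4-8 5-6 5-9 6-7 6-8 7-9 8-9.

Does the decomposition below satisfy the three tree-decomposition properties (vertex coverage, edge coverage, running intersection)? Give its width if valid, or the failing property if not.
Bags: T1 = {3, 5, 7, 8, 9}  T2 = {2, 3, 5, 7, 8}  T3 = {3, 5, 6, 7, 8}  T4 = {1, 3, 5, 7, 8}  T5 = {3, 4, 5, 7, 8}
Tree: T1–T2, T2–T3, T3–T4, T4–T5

Yes; width 4.

Checking the three conditions: (i) the bags cover all of {1, 2, 3, 4, 5, 6, 7, 8, 9}; (ii) for each edge, some bag contains both endpoints; (iii) the bags containing any fixed vertex form a subtree. All hold, so the decomposition is valid with width 5 − 1 = 4.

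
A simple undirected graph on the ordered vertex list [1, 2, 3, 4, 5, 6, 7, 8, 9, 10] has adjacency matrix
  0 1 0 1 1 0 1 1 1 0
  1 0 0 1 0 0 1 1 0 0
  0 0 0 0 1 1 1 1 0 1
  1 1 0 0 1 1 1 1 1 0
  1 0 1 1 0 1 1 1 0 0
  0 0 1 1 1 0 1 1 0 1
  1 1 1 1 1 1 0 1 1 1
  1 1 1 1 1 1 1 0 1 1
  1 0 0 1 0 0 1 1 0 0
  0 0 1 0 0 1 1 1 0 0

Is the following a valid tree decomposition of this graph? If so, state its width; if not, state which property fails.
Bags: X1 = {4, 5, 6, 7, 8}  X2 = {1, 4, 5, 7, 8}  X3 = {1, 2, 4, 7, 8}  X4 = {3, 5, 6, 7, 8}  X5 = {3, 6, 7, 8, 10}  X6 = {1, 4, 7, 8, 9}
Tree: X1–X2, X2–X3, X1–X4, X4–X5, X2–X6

Yes; width 4.

Checking the three conditions: (i) the bags cover all of {1, 2, 3, 4, 5, 6, 7, 8, 9, 10}; (ii) for each edge, some bag contains both endpoints; (iii) the bags containing any fixed vertex form a subtree. All hold, so the decomposition is valid with width 5 − 1 = 4.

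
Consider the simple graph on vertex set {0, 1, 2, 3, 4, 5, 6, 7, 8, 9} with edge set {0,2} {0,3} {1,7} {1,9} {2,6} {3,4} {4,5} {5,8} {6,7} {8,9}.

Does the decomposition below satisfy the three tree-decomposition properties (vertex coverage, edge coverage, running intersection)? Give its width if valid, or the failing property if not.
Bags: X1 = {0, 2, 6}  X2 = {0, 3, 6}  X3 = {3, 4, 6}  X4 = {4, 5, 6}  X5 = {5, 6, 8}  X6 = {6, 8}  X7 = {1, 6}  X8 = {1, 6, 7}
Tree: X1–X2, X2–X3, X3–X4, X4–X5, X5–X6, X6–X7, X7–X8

No — vertex 9 appears in no bag.

A tree decomposition must satisfy three properties: every vertex lies in some bag; for every edge, both endpoints lie together in some bag; and for every vertex, the bags containing it form a connected subtree. Here vertex 9 appears in no bag, so the decomposition is invalid.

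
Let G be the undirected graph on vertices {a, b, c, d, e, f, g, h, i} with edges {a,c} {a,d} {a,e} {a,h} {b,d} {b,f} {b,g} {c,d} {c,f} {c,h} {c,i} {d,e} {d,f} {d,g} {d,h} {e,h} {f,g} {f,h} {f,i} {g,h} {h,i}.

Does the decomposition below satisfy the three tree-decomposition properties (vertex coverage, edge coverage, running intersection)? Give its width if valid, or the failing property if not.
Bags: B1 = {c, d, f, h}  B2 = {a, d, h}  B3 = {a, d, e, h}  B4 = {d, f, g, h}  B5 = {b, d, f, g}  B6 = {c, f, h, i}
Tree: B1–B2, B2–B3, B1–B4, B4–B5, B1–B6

No — edge (c,a) lies in no bag.

A tree decomposition must satisfy three properties: every vertex lies in some bag; for every edge, both endpoints lie together in some bag; and for every vertex, the bags containing it form a connected subtree. Here edge (c,a) lies in no bag, so the decomposition is invalid.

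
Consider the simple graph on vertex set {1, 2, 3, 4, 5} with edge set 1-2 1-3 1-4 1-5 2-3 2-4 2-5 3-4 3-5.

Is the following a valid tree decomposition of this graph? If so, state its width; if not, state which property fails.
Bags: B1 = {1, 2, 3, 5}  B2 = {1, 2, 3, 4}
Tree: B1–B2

Yes; width 3.

Checking the three conditions: (i) the bags cover all of {1, 2, 3, 4, 5}; (ii) for each edge, some bag contains both endpoints; (iii) the bags containing any fixed vertex form a subtree. All hold, so the decomposition is valid with width 4 − 1 = 3.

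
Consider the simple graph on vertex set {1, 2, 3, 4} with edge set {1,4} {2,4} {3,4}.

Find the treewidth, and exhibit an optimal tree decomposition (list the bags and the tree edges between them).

The largest bag has 2 vertices, giving width 1; this decomposition certifies tw(G) ≤ 1. G has an edge, so its treewidth is at least 1. Therefore the treewidth is 1.

Treewidth 1.
One such decomposition:
Bags: B1 = {2, 4}  B2 = {1, 4}  B3 = {3, 4}
Tree: B1–B2, B2–B3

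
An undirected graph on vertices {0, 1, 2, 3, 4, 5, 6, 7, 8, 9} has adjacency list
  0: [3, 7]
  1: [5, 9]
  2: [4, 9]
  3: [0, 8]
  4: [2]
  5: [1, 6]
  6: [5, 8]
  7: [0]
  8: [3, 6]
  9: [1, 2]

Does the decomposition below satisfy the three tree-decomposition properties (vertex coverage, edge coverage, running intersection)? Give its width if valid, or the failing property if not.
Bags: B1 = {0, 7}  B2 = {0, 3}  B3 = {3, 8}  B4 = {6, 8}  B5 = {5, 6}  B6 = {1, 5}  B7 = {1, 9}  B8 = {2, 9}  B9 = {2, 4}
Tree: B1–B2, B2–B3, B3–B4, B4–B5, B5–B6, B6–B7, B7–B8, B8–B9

Yes; width 1.

Every vertex of G appears in some bag (union = {0, 1, 2, 3, 4, 5, 6, 7, 8, 9}); every edge is covered by a bag; and for each vertex v the set of bags containing v is connected in the bag tree. The decomposition is therefore valid. The largest bag has 2 vertices, so the width is 1.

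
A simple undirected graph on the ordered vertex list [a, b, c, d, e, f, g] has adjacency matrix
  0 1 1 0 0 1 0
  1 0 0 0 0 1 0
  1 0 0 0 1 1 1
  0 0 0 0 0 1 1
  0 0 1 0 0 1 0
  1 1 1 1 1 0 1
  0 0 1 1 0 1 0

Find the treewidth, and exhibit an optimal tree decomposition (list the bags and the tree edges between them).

Treewidth 2.
One such decomposition:
Bags: B1 = {a, c, f}  B2 = {c, f, g}  B3 = {c, e, f}  B4 = {d, f, g}  B5 = {a, b, f}
Tree: B1–B2, B1–B3, B2–B4, B1–B5

Each bag holds 3 vertices, so the decomposition has width 2, which upper-bounds the treewidth. Conversely, {d, f, g} is a clique of size 3, and the vertices of any clique must share a bag in every tree decomposition; so some bag has ≥ 3 vertices and tw(G) ≥ 2. Hence tw(G) = 2 exactly.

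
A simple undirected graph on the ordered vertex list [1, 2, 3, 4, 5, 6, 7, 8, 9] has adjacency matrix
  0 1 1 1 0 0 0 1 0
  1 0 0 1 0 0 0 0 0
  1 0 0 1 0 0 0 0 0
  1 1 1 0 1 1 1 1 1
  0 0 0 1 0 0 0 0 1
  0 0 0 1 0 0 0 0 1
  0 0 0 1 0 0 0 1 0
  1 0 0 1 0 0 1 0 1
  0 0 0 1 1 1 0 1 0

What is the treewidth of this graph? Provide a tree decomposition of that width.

Each bag holds 3 vertices, so the decomposition has width 2, which upper-bounds the treewidth. For the lower bound, the 3 vertices {1, 4, 8} are pairwise adjacent, and any tree decomposition puts a clique entirely inside one bag — forcing width ≥ 2. Hence tw(G) = 2 exactly.

Treewidth 2.
Bags: B1 = {1, 4, 8}  B2 = {1, 2, 4}  B3 = {4, 7, 8}  B4 = {4, 8, 9}  B5 = {4, 6, 9}  B6 = {4, 5, 9}  B7 = {1, 3, 4}
Tree: B1–B2, B1–B3, B1–B4, B4–B5, B4–B6, B2–B7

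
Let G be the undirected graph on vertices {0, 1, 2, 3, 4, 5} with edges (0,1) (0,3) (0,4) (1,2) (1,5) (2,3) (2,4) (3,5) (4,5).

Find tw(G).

3

A width-3 tree decomposition is:
Bags: B1 = {0, 1, 2, 5}  B2 = {0, 2, 3, 5}  B3 = {0, 2, 4, 5}
Tree: B1–B2, B2–B3
The largest bag has 4 vertices, giving width 3; this decomposition certifies tw(G) ≤ 3. For the lower bound: the 4 vertex sets {1,5}, {2,3}, {0}, {4} are disjoint, each induces a connected subgraph, and every pair is joined by at least one edge of G. Contracting each set to a single vertex therefore yields K_{4} as a minor, and since treewidth is minor-monotone, tw(G) ≥ tw(K_{4}) = 3. Therefore the treewidth is 3.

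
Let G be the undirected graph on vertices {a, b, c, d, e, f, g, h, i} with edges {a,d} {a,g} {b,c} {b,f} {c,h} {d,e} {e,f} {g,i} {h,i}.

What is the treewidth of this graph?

A width-2 tree decomposition is:
Bags: B1 = {a, g, i}  B2 = {a, d, i}  B3 = {d, e, i}  B4 = {e, f, i}  B5 = {b, f, i}  B6 = {b, c, i}  B7 = {c, h, i}
Tree: B1–B2, B2–B3, B3–B4, B4–B5, B5–B6, B6–B7
The largest bag has 3 vertices, giving width 2; this decomposition certifies tw(G) ≤ 2. Since i–g–a–d–e–f–b–c–h–i is a cycle in G, G is not acyclic. Forests are exactly the graphs of treewidth ≤ 1, so tw(G) ≥ 2. The upper and lower bounds meet at 2, so that is the treewidth.

2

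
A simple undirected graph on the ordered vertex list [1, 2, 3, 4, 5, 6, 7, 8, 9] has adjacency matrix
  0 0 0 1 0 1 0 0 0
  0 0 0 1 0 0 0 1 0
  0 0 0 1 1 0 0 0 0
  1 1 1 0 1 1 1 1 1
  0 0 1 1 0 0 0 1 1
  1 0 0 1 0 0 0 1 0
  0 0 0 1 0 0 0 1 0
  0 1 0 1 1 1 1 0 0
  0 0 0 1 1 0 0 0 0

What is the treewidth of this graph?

A width-2 tree decomposition is:
Bags: B1 = {2, 4, 8}  B2 = {4, 6, 8}  B3 = {1, 4, 6}  B4 = {4, 5, 8}  B5 = {3, 4, 5}  B6 = {4, 7, 8}  B7 = {4, 5, 9}
Tree: B1–B2, B2–B3, B2–B4, B4–B5, B4–B6, B5–B7
Each bag holds 3 vertices, so the decomposition has width 2, which upper-bounds the treewidth. For the lower bound, the 3 vertices {2, 4, 8} are pairwise adjacent, and any tree decomposition puts a clique entirely inside one bag — forcing width ≥ 2. Hence tw(G) = 2 exactly.

2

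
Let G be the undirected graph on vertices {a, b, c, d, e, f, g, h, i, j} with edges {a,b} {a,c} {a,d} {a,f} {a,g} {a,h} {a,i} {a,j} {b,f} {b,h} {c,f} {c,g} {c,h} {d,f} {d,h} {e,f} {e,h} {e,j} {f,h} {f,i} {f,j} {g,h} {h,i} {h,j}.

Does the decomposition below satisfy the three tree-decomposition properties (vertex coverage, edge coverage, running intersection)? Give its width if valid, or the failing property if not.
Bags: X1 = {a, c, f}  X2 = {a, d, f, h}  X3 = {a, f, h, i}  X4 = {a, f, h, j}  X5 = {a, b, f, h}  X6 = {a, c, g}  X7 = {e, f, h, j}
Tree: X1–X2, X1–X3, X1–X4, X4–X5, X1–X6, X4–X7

A tree decomposition must satisfy three properties: every vertex lies in some bag; for every edge, both endpoints lie together in some bag; and for every vertex, the bags containing it form a connected subtree. Here edge (h,c) lies in no bag, so the decomposition is invalid.

No — edge (h,c) lies in no bag.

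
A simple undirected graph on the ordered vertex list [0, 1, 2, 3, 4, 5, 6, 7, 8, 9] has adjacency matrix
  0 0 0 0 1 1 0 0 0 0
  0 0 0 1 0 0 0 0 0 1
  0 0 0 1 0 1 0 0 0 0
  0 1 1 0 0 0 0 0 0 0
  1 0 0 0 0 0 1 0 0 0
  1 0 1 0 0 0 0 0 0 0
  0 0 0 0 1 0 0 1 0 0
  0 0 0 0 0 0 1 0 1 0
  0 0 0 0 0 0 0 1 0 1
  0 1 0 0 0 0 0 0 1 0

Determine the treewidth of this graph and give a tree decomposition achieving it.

Treewidth 2.
One such decomposition:
Bags: B1 = {2, 3, 5}  B2 = {1, 3, 5}  B3 = {1, 5, 9}  B4 = {5, 8, 9}  B5 = {5, 7, 8}  B6 = {5, 6, 7}  B7 = {4, 5, 6}  B8 = {0, 4, 5}
Tree: B1–B2, B2–B3, B3–B4, B4–B5, B5–B6, B6–B7, B7–B8

The largest bag has 3 vertices, giving width 2; this decomposition certifies tw(G) ≤ 2. For the lower bound, G contains the cycle 5–2–3–1–9–8–7–6–4–0–5, so G is not a forest; only forests have treewidth ≤ 1, hence tw(G) ≥ 2. Combining the bounds, tw(G) = 2.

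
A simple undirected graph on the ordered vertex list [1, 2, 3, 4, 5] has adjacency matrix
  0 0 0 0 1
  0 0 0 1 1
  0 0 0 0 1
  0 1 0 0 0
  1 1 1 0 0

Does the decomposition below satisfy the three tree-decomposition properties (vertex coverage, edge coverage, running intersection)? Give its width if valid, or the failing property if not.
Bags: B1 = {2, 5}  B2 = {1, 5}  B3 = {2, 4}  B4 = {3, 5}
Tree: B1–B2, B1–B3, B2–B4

Yes; width 1.

Vertex coverage: the bags together contain {1, 2, 3, 4, 5}, the full vertex set. Edge coverage: each edge of G has both endpoints in at least one bag. Running intersection: for every vertex, the bags containing it form a connected subtree. All three properties hold, so this is a valid tree decomposition of width max|bag| − 1 = 1, and hence tw(G) ≤ 1.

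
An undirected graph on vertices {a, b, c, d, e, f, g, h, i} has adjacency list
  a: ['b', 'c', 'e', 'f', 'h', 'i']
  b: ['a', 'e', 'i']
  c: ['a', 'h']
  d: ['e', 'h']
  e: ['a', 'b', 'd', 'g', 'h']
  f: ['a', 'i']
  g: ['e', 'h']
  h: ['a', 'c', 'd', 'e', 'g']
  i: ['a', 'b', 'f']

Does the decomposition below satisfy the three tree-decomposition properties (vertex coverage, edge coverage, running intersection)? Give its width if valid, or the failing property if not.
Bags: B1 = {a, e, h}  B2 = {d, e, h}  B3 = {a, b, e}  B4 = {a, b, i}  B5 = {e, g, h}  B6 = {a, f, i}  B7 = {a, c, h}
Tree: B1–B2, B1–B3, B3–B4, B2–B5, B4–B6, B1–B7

Every vertex of G appears in some bag (union = {a, b, c, d, e, f, g, h, i}); every edge is covered by a bag; and for each vertex v the set of bags containing v is connected in the bag tree. The decomposition is therefore valid. The largest bag has 3 vertices, so the width is 2.

Yes; width 2.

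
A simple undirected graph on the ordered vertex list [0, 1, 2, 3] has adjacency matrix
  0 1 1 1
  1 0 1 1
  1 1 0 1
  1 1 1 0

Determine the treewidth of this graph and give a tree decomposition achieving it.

Treewidth 3.
One optimal decomposition is:
Bags: B1 = {0, 1, 2, 3}
Tree: (single bag)

With just one bag of size 4, the width is 4 − 1 = 3, so tw(G) ≤ 3. Conversely, {0, 1, 2, 3} is a clique of size 4, and the vertices of any clique must share a bag in every tree decomposition; so some bag has ≥ 4 vertices and tw(G) ≥ 3. Therefore the treewidth is 3.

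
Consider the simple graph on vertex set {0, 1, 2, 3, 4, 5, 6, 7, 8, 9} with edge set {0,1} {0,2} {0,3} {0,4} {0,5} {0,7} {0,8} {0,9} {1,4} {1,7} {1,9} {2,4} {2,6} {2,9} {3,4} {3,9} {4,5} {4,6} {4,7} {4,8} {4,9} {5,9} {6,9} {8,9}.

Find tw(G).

A width-3 tree decomposition is:
Bags: B1 = {0, 4, 8, 9}  B2 = {0, 3, 4, 9}  B3 = {0, 4, 5, 9}  B4 = {0, 2, 4, 9}  B5 = {0, 1, 4, 9}  B6 = {2, 4, 6, 9}  B7 = {0, 1, 4, 7}
Tree: B1–B2, B1–B3, B2–B4, B2–B5, B4–B6, B5–B7
Every bag has size at most 4, so the width is 4 − 1 = 3 and tw(G) ≤ 3. For the lower bound, the 4 vertices {0, 1, 4, 9} are pairwise adjacent, and any tree decomposition puts a clique entirely inside one bag — forcing width ≥ 3. Combining the bounds, tw(G) = 3.

3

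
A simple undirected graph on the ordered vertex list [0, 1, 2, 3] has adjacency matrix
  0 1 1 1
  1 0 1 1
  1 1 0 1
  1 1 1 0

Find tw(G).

3

A width-3 tree decomposition is:
Bags: B1 = {0, 1, 2, 3}
Tree: (single bag)
A single bag containing all 4 vertices is trivially a valid decomposition of width 3. For the lower bound, the 4 vertices {0, 1, 2, 3} are pairwise adjacent, and any tree decomposition puts a clique entirely inside one bag — forcing width ≥ 3. Combining the bounds, tw(G) = 3.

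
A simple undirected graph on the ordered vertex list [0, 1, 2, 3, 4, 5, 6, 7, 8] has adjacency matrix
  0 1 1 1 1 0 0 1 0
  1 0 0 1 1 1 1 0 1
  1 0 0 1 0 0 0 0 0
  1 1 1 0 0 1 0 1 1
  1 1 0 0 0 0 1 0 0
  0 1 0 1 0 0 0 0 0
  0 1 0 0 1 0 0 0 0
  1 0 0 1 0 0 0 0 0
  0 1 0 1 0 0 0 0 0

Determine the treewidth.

2

A width-2 tree decomposition is:
Bags: B1 = {1, 3, 5}  B2 = {0, 1, 3}  B3 = {0, 1, 4}  B4 = {1, 4, 6}  B5 = {0, 3, 7}  B6 = {0, 2, 3}  B7 = {1, 3, 8}
Tree: B1–B2, B2–B3, B3–B4, B2–B5, B2–B6, B2–B7
Each bag holds 3 vertices, so the decomposition has width 2, which upper-bounds the treewidth. On the other hand G contains the 3-clique {0, 1, 3}. A clique must lie in a single bag of any decomposition, so no decomposition can have width below 2. Therefore the treewidth is 2.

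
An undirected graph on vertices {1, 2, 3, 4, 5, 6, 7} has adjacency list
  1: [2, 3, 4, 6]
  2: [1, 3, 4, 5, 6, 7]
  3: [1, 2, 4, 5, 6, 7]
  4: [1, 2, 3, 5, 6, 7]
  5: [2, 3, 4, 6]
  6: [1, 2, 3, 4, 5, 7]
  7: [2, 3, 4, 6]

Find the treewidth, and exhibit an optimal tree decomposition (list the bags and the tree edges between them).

Every bag has size at most 5, so the width is 5 − 1 = 4 and tw(G) ≤ 4. On the other hand G contains the 5-clique {1, 2, 3, 4, 6}. A clique must lie in a single bag of any decomposition, so no decomposition can have width below 4. Therefore the treewidth is 4.

Treewidth 4.
One optimal decomposition is:
Bags: B1 = {2, 3, 4, 6, 7}  B2 = {2, 3, 4, 5, 6}  B3 = {1, 2, 3, 4, 6}
Tree: B1–B2, B2–B3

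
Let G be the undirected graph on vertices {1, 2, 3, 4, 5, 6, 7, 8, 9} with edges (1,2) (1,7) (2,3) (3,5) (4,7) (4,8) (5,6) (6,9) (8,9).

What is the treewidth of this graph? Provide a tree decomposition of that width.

Treewidth 2.
One such decomposition:
Bags: B1 = {1, 2, 7}  B2 = {2, 3, 7}  B3 = {3, 5, 7}  B4 = {5, 6, 7}  B5 = {6, 7, 9}  B6 = {7, 8, 9}  B7 = {4, 7, 8}
Tree: B1–B2, B2–B3, B3–B4, B4–B5, B5–B6, B6–B7

Each bag holds 3 vertices, so the decomposition has width 2, which upper-bounds the treewidth. For the lower bound, G contains the cycle 7–1–2–3–5–6–9–8–4–7, so G is not a forest; only forests have treewidth ≤ 1, hence tw(G) ≥ 2. Therefore the treewidth is 2.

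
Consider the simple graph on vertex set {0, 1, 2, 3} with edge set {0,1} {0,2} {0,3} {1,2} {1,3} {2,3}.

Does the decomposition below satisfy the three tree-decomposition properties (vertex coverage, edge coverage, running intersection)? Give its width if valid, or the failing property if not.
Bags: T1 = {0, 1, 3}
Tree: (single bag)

A tree decomposition must satisfy three properties: every vertex lies in some bag; for every edge, both endpoints lie together in some bag; and for every vertex, the bags containing it form a connected subtree. Here vertex 2 appears in no bag, so the decomposition is invalid.

No — vertex 2 appears in no bag.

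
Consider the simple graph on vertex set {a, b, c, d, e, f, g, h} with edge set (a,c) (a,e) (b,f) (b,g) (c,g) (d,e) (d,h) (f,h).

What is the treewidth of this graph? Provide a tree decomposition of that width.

Treewidth 2.
Bags: B1 = {a, c, g}  B2 = {a, b, g}  B3 = {a, b, f}  B4 = {a, f, h}  B5 = {a, d, h}  B6 = {a, d, e}
Tree: B1–B2, B2–B3, B3–B4, B4–B5, B5–B6

The largest bag has 3 vertices, giving width 2; this decomposition certifies tw(G) ≤ 2. Since a–c–g–b–f–h–d–e–a is a cycle in G, G is not acyclic. Forests are exactly the graphs of treewidth ≤ 1, so tw(G) ≥ 2. Combining the bounds, tw(G) = 2.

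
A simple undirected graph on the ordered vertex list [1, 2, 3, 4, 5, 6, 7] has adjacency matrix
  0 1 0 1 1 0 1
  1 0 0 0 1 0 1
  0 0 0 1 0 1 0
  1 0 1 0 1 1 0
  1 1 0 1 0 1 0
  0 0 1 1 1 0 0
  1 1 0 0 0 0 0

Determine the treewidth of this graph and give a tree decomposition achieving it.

Treewidth 2.
One such decomposition:
Bags: B1 = {1, 2, 5}  B2 = {1, 4, 5}  B3 = {4, 5, 6}  B4 = {1, 2, 7}  B5 = {3, 4, 6}
Tree: B1–B2, B2–B3, B1–B4, B3–B5

Every bag has size at most 3, so the width is 3 − 1 = 2 and tw(G) ≤ 2. For the lower bound, the 3 vertices {1, 2, 5} are pairwise adjacent, and any tree decomposition puts a clique entirely inside one bag — forcing width ≥ 2. The upper and lower bounds meet at 2, so that is the treewidth.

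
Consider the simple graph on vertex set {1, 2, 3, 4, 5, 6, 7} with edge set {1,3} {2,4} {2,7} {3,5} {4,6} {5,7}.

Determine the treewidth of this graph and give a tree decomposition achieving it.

The largest bag has 2 vertices, giving width 1; this decomposition certifies tw(G) ≤ 1. G has an edge, so its treewidth is at least 1. Therefore the treewidth is 1.

Treewidth 1.
Bags: B1 = {4, 6}  B2 = {2, 4}  B3 = {2, 7}  B4 = {5, 7}  B5 = {3, 5}  B6 = {1, 3}
Tree: B1–B2, B2–B3, B3–B4, B4–B5, B5–B6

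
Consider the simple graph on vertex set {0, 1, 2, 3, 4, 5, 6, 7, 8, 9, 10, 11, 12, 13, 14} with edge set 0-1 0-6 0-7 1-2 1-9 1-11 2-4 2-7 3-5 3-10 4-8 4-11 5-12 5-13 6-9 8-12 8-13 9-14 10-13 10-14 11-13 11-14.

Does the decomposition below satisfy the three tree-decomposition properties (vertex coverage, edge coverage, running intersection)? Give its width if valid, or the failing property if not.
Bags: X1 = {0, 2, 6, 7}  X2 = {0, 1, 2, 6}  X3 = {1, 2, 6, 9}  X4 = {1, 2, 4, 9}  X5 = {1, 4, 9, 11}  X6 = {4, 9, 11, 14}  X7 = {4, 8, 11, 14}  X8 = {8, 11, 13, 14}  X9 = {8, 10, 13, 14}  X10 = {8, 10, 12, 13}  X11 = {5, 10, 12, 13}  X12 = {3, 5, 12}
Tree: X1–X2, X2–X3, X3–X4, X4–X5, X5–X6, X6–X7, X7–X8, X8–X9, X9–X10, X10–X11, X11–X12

A tree decomposition must satisfy three properties: every vertex lies in some bag; for every edge, both endpoints lie together in some bag; and for every vertex, the bags containing it form a connected subtree. Here edge (10,3) lies in no bag, so the decomposition is invalid.

No — edge (10,3) lies in no bag.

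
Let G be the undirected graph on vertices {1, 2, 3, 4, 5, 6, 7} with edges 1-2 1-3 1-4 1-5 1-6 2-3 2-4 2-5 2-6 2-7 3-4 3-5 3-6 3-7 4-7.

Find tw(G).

3

A width-3 tree decomposition is:
Bags: B1 = {2, 3, 4, 7}  B2 = {1, 2, 3, 4}  B3 = {1, 2, 3, 5}  B4 = {1, 2, 3, 6}
Tree: B1–B2, B2–B3, B3–B4
The largest bag has 4 vertices, giving width 3; this decomposition certifies tw(G) ≤ 3. On the other hand G contains the 4-clique {1, 2, 3, 4}. A clique must lie in a single bag of any decomposition, so no decomposition can have width below 3. The upper and lower bounds meet at 3, so that is the treewidth.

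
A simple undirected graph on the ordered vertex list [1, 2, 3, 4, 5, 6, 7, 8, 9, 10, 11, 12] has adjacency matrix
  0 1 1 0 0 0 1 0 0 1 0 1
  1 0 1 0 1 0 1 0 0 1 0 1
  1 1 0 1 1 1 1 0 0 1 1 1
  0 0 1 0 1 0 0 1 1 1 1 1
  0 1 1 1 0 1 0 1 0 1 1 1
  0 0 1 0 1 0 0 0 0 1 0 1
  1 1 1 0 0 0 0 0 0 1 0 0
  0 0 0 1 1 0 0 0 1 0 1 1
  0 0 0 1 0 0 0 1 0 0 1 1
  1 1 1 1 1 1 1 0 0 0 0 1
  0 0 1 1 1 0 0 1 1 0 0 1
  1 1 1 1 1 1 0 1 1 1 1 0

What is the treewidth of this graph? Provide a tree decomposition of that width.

Treewidth 4.
One optimal decomposition is:
Bags: B1 = {2, 3, 5, 10, 12}  B2 = {1, 2, 3, 10, 12}  B3 = {3, 4, 5, 10, 12}  B4 = {3, 5, 6, 10, 12}  B5 = {3, 4, 5, 11, 12}  B6 = {4, 5, 8, 11, 12}  B7 = {4, 8, 9, 11, 12}  B8 = {1, 2, 3, 7, 10}
Tree: B1–B2, B1–B3, B3–B4, B3–B5, B5–B6, B6–B7, B2–B8

Each bag holds 5 vertices, so the decomposition has width 4, which upper-bounds the treewidth. For the lower bound, the 5 vertices {4, 8, 9, 11, 12} are pairwise adjacent, and any tree decomposition puts a clique entirely inside one bag — forcing width ≥ 4. Combining the bounds, tw(G) = 4.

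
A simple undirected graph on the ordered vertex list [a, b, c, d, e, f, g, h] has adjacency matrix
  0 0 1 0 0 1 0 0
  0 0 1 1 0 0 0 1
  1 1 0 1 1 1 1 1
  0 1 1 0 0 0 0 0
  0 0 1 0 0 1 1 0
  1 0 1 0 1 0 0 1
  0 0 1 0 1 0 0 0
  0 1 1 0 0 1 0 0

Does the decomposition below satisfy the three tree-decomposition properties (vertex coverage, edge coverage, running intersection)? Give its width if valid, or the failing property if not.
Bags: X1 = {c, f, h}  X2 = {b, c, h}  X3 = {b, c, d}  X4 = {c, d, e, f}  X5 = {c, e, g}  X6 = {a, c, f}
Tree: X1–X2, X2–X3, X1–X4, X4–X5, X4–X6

A tree decomposition must satisfy three properties: every vertex lies in some bag; for every edge, both endpoints lie together in some bag; and for every vertex, the bags containing it form a connected subtree. Here bags containing vertex d are not connected in the tree, so the decomposition is invalid.

No — bags containing vertex d are not connected in the tree.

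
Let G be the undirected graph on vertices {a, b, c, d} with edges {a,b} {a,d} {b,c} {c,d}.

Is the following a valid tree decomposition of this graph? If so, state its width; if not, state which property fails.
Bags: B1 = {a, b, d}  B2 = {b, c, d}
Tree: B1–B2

Checking the three conditions: (i) the bags cover all of {a, b, c, d}; (ii) for each edge, some bag contains both endpoints; (iii) the bags containing any fixed vertex form a subtree. All hold, so the decomposition is valid with width 3 − 1 = 2.

Yes; width 2.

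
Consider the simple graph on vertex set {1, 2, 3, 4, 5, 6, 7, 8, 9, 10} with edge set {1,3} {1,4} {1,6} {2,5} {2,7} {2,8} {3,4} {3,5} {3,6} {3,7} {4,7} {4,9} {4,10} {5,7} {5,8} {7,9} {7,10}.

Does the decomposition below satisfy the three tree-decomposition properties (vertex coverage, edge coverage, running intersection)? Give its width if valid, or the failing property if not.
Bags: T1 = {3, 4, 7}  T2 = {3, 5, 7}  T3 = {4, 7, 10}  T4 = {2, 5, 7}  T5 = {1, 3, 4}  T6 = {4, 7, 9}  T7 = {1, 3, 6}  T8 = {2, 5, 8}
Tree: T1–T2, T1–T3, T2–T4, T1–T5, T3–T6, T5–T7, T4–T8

Every vertex of G appears in some bag (union = {1, 2, 3, 4, 5, 6, 7, 8, 9, 10}); every edge is covered by a bag; and for each vertex v the set of bags containing v is connected in the bag tree. The decomposition is therefore valid. The largest bag has 3 vertices, so the width is 2.

Yes; width 2.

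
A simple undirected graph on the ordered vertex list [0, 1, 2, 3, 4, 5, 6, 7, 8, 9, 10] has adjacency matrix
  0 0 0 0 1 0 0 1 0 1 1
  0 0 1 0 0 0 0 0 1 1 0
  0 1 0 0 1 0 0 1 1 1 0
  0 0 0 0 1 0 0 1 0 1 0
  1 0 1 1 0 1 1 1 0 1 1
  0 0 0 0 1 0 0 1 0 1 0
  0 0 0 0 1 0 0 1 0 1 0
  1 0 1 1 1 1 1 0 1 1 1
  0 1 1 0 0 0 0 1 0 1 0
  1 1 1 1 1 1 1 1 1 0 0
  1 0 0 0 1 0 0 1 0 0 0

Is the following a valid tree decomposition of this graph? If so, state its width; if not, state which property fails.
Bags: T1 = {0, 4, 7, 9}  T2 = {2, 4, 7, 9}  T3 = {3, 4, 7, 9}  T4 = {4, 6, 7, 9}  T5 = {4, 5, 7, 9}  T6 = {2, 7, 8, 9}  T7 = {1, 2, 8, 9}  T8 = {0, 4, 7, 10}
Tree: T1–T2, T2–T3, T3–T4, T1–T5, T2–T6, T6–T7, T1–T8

Every vertex of G appears in some bag (union = {0, 1, 2, 3, 4, 5, 6, 7, 8, 9, 10}); every edge is covered by a bag; and for each vertex v the set of bags containing v is connected in the bag tree. The decomposition is therefore valid. The largest bag has 4 vertices, so the width is 3.

Yes; width 3.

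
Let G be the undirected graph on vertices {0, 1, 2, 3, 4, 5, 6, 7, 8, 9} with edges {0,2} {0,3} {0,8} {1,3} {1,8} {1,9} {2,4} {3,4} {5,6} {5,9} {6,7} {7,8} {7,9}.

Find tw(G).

A width-2 tree decomposition is:
Bags: B1 = {5, 6, 9}  B2 = {6, 7, 9}  B3 = {1, 7, 9}  B4 = {1, 7, 8}  B5 = {1, 3, 8}  B6 = {0, 3, 8}  B7 = {0, 3, 4}  B8 = {0, 2, 4}
Tree: B1–B2, B2–B3, B3–B4, B4–B5, B5–B6, B6–B7, B7–B8
Every bag has size at most 3, so the width is 3 − 1 = 2 and tw(G) ≤ 2. Since 5–6–7–9–5 is a cycle in G, G is not acyclic. Forests are exactly the graphs of treewidth ≤ 1, so tw(G) ≥ 2. The upper and lower bounds meet at 2, so that is the treewidth.

2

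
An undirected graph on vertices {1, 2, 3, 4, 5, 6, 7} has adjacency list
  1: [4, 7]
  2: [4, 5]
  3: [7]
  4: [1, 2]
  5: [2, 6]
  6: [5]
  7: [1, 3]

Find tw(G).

A width-1 tree decomposition is:
Bags: B1 = {3, 7}  B2 = {1, 7}  B3 = {1, 4}  B4 = {2, 4}  B5 = {2, 5}  B6 = {5, 6}
Tree: B1–B2, B2–B3, B3–B4, B4–B5, B5–B6
Each bag holds 2 vertices, so the decomposition has width 1, which upper-bounds the treewidth. Any graph with an edge has treewidth ≥ 1, and G has the edge 3–7. Combining the bounds, tw(G) = 1.

1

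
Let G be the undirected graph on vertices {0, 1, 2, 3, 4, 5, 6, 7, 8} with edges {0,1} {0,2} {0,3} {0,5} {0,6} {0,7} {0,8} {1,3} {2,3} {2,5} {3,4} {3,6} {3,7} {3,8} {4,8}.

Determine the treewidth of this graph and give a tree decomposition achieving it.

Treewidth 2.
One optimal decomposition is:
Bags: B1 = {0, 2, 5}  B2 = {0, 2, 3}  B3 = {0, 3, 6}  B4 = {0, 3, 7}  B5 = {0, 3, 8}  B6 = {0, 1, 3}  B7 = {3, 4, 8}
Tree: B1–B2, B2–B3, B2–B4, B3–B5, B4–B6, B5–B7

Each bag holds 3 vertices, so the decomposition has width 2, which upper-bounds the treewidth. On the other hand G contains the 3-clique {0, 1, 3}. A clique must lie in a single bag of any decomposition, so no decomposition can have width below 2. The upper and lower bounds meet at 2, so that is the treewidth.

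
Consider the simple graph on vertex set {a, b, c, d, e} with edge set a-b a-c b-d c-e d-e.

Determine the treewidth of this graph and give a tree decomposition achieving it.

Treewidth 2.
One optimal decomposition is:
Bags: B1 = {a, c, e}  B2 = {a, d, e}  B3 = {a, b, d}
Tree: B1–B2, B2–B3

Each bag holds 3 vertices, so the decomposition has width 2, which upper-bounds the treewidth. For the lower bound, G contains the cycle a–c–e–d–b–a, so G is not a forest; only forests have treewidth ≤ 1, hence tw(G) ≥ 2. The upper and lower bounds meet at 2, so that is the treewidth.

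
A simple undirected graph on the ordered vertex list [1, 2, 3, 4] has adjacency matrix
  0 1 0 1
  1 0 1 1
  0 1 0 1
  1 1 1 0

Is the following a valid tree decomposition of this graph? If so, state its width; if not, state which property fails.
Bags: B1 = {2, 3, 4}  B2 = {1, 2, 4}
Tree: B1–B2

Yes; width 2.

Vertex coverage: the bags together contain {1, 2, 3, 4}, the full vertex set. Edge coverage: each edge of G has both endpoints in at least one bag. Running intersection: for every vertex, the bags containing it form a connected subtree. All three properties hold, so this is a valid tree decomposition of width max|bag| − 1 = 2, and hence tw(G) ≤ 2.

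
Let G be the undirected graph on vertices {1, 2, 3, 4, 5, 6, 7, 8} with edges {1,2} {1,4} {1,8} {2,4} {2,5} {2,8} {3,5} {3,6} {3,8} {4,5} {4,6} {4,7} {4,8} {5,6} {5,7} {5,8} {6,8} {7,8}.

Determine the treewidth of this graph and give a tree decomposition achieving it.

Treewidth 3.
One optimal decomposition is:
Bags: B1 = {2, 4, 5, 8}  B2 = {4, 5, 6, 8}  B3 = {1, 2, 4, 8}  B4 = {3, 5, 6, 8}  B5 = {4, 5, 7, 8}
Tree: B1–B2, B1–B3, B2–B4, B2–B5

Each bag holds 4 vertices, so the decomposition has width 3, which upper-bounds the treewidth. On the other hand G contains the 4-clique {3, 5, 6, 8}. A clique must lie in a single bag of any decomposition, so no decomposition can have width below 3. Combining the bounds, tw(G) = 3.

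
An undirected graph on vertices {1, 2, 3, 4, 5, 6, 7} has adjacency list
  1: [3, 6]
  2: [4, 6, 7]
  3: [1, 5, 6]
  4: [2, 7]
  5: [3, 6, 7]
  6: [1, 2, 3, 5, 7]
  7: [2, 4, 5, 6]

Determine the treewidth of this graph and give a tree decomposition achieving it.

Each bag holds 3 vertices, so the decomposition has width 2, which upper-bounds the treewidth. Conversely, {2, 4, 7} is a clique of size 3, and the vertices of any clique must share a bag in every tree decomposition; so some bag has ≥ 3 vertices and tw(G) ≥ 2. Therefore the treewidth is 2.

Treewidth 2.
One such decomposition:
Bags: B1 = {5, 6, 7}  B2 = {3, 5, 6}  B3 = {2, 6, 7}  B4 = {1, 3, 6}  B5 = {2, 4, 7}
Tree: B1–B2, B1–B3, B2–B4, B3–B5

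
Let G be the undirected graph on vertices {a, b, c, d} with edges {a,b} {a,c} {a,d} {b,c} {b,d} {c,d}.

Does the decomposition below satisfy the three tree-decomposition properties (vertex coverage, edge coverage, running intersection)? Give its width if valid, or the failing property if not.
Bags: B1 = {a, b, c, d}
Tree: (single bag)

Yes; width 3.

Every vertex of G appears in some bag (union = {a, b, c, d}); every edge is covered by a bag; and for each vertex v the set of bags containing v is connected in the bag tree. The decomposition is therefore valid. The largest bag has 4 vertices, so the width is 3.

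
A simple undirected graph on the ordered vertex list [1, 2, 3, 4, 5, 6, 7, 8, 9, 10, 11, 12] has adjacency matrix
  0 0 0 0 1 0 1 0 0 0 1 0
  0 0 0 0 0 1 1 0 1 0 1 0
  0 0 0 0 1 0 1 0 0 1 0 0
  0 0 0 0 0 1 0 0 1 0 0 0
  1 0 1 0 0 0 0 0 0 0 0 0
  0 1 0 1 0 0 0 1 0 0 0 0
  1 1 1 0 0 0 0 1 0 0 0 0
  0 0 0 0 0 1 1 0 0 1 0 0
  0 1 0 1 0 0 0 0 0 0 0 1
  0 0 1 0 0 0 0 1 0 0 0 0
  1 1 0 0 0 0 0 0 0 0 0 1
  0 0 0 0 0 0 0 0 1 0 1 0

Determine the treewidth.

A width-3 tree decomposition is:
Bags: B1 = {4, 6, 9, 12}  B2 = {2, 6, 9, 12}  B3 = {2, 6, 11, 12}  B4 = {2, 6, 8, 11}  B5 = {2, 7, 8, 11}  B6 = {1, 7, 8, 11}  B7 = {1, 7, 8, 10}  B8 = {1, 3, 7, 10}  B9 = {1, 3, 5, 10}
Tree: B1–B2, B2–B3, B3–B4, B4–B5, B5–B6, B6–B7, B7–B8, B8–B9
Each bag holds 4 vertices, so the decomposition has width 3, which upper-bounds the treewidth. For the lower bound: the 4 vertex sets {4,9,12}, {6}, {2}, {1,7,8,11} are disjoint, each induces a connected subgraph, and every pair is joined by at least one edge of G. Contracting each set to a single vertex therefore yields K_{4} as a minor, and since treewidth is minor-monotone, tw(G) ≥ tw(K_{4}) = 3. The upper and lower bounds meet at 3, so that is the treewidth.

3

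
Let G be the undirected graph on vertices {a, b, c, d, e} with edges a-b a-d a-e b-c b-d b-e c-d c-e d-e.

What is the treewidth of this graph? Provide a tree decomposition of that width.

Treewidth 3.
Bags: B1 = {a, b, d, e}  B2 = {b, c, d, e}
Tree: B1–B2

Each bag holds 4 vertices, so the decomposition has width 3, which upper-bounds the treewidth. Conversely, {b, c, d, e} is a clique of size 4, and the vertices of any clique must share a bag in every tree decomposition; so some bag has ≥ 4 vertices and tw(G) ≥ 3. Hence tw(G) = 3 exactly.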